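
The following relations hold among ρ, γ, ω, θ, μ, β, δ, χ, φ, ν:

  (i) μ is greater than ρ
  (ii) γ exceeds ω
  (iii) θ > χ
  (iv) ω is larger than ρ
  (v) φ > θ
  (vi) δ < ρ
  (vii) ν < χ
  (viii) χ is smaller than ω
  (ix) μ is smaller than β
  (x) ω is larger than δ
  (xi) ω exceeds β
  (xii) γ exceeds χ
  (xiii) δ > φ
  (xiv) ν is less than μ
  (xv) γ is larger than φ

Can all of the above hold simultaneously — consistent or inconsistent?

consistent

The single ordering ν < χ < θ < φ < δ < ρ < μ < β < ω < γ satisfies every listed relation, so no contradiction arises.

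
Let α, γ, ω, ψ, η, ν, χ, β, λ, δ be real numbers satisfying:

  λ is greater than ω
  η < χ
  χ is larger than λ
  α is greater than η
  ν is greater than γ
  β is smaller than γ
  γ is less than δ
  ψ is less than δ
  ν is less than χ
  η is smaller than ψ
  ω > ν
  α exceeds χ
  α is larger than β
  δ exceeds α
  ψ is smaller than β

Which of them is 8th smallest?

The consecutive relations fix a unique order: η < ψ < β < γ < ν < ω < λ < χ < α < δ.
The 8th smallest is χ.

χ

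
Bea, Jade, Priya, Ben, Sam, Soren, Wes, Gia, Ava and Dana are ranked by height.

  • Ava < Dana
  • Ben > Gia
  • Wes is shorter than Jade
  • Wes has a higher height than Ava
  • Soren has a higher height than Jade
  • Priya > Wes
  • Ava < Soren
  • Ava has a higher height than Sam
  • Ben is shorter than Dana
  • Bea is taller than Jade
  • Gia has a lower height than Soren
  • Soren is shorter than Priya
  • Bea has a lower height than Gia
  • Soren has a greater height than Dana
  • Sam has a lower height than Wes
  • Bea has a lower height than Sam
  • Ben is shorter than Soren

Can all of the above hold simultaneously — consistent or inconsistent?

We have Bea < Sam stated directly, yet also Sam < Ava < Wes < Jade < Bea by chaining the others — so Sam < Bea. Contradiction.

inconsistent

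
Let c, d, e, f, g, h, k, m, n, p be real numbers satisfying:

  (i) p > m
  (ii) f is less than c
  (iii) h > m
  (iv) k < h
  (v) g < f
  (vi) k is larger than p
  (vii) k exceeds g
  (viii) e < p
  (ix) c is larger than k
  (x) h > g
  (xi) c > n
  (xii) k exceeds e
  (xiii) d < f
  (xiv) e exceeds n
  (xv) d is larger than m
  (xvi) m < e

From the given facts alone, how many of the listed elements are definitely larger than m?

7

Directly above m: d, e, p, h.
One step further: f, k (6 so far).
One step further: c (7 so far).
Nothing else is reachable above m; 7 in all.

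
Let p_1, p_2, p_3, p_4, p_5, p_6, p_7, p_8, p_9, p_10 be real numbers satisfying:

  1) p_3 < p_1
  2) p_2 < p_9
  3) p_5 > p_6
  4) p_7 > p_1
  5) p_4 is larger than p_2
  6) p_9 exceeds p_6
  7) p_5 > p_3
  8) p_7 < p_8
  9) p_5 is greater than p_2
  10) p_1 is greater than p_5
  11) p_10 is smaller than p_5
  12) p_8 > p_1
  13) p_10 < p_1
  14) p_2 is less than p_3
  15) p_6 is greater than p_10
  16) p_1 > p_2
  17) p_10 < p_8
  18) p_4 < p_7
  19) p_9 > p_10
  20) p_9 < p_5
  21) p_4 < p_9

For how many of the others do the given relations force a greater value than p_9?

4

Directly above p_9: p_5.
One step further: p_1 (2 so far).
One step further: p_7, p_8 (4 so far).
Nothing else is reachable above p_9; 4 in all.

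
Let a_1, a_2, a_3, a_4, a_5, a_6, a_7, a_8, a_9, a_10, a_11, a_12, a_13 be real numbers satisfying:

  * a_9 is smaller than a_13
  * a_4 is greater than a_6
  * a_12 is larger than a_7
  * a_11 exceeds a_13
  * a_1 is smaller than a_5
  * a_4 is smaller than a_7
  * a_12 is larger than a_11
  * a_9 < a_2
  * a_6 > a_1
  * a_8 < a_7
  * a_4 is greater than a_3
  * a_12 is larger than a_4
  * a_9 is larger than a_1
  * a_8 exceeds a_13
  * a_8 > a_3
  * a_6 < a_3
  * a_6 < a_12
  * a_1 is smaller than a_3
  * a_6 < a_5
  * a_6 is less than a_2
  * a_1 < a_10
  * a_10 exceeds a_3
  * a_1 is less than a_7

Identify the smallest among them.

Chaining upward from a_1: directly above it, a_6, a_9, a_3, a_10, a_7, a_5; then a_2, a_13, a_4, a_8, a_12; then a_11.
That covers every other element, and nothing is given below a_1, so a_1 is the smallest.

a_1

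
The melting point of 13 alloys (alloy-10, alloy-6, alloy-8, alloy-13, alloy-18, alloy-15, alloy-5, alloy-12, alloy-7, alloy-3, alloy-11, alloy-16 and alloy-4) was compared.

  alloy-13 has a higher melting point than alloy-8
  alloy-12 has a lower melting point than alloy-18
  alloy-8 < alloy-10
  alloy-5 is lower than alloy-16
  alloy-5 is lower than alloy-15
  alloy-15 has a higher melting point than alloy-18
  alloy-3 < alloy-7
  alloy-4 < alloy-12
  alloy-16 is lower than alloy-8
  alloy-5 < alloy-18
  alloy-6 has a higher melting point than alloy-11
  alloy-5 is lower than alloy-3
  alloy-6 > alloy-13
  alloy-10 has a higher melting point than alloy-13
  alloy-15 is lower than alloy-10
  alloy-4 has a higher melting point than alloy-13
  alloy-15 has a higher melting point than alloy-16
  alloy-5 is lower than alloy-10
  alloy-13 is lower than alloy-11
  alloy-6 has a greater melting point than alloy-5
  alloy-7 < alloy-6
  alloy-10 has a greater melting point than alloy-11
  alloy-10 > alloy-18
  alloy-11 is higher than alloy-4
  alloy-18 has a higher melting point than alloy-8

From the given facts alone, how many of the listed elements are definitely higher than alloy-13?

From alloy-13 the given relations immediately reach alloy-4, alloy-11, alloy-6, alloy-10.
From those, alloy-12 — 5 in total.
From those, alloy-18 — 6 in total.
From those, alloy-15 — 7 in total.
Nothing else is reachable above alloy-13; 7 in all.

7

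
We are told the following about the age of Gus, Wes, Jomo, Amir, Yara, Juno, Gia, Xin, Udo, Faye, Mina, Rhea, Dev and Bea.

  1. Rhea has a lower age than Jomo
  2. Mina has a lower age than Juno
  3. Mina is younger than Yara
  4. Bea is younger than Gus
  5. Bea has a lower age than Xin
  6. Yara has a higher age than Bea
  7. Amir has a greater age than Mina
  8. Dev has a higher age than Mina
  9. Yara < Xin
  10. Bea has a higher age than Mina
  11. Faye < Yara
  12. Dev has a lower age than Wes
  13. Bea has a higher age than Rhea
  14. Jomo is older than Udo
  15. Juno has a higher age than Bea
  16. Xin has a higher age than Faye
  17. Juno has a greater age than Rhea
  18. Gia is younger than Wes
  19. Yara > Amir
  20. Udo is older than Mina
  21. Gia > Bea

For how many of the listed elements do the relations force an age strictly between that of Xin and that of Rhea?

2

Chaining upward from Rhea reaches: Bea, Gia, Yara, Gus, Jomo, Juno, Wes.
Chaining downward from Xin reaches: Mina, Bea, Amir, Faye, Yara.
Strictly between Rhea and Xin are those in both lists: Bea, Yara — 2 elements.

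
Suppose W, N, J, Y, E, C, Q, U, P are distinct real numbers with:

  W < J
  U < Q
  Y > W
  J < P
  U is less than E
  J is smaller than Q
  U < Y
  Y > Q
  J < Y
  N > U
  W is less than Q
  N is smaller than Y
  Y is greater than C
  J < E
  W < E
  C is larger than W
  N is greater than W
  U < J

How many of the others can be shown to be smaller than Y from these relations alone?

6

Directly below Y: W, C, U, J, N, Q.
No other element is forced below Y by the given relations, so the count is 6.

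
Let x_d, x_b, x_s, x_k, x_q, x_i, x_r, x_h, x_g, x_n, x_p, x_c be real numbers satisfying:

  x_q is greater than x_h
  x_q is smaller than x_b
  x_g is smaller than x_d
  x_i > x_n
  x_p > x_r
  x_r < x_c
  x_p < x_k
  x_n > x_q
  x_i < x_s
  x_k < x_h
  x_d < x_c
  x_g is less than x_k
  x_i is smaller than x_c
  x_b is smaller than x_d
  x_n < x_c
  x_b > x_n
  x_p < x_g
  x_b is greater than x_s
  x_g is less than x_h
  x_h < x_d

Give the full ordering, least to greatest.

The consecutive links are each given: x_r < x_p; x_p < x_g; x_g < x_k; x_k < x_h; x_h < x_q; x_q < x_n; x_n < x_i; x_i < x_s; x_s < x_b; x_b < x_d; x_d < x_c.

x_r < x_p < x_g < x_k < x_h < x_q < x_n < x_i < x_s < x_b < x_d < x_c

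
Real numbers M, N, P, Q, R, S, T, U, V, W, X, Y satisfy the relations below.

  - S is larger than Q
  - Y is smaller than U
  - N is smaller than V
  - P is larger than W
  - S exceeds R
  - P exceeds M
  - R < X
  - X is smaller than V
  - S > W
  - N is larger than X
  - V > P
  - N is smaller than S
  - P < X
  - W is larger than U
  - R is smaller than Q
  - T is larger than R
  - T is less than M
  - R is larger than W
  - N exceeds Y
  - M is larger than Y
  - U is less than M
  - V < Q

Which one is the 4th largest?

N

Chaining the given pairs: Y < U < W < R < T < M < P < X < N < V < Q < S.
The 4th largest is N.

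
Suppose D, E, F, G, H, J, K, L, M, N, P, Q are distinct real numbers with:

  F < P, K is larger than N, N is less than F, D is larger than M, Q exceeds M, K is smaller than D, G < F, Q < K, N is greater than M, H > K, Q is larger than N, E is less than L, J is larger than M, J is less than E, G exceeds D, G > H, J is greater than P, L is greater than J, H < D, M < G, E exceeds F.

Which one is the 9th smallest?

Piecing the relations together gives one ordering: M < N < Q < K < H < D < G < F < P < J < E < L.
The 9th smallest is P.

P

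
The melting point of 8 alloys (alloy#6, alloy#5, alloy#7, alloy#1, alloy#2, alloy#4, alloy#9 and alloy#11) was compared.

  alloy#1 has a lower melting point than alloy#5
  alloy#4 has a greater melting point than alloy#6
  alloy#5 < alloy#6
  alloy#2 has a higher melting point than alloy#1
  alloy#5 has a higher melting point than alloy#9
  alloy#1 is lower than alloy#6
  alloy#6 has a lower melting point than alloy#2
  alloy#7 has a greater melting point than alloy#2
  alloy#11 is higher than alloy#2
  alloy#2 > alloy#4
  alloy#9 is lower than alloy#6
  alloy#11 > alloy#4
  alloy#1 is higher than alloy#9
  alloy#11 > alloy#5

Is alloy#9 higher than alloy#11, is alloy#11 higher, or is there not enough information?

Chaining the given relations: alloy#9 < alloy#1 < alloy#5 < alloy#6 < alloy#4 < alloy#2 < alloy#11.
So alloy#11 is higher.

alloy#11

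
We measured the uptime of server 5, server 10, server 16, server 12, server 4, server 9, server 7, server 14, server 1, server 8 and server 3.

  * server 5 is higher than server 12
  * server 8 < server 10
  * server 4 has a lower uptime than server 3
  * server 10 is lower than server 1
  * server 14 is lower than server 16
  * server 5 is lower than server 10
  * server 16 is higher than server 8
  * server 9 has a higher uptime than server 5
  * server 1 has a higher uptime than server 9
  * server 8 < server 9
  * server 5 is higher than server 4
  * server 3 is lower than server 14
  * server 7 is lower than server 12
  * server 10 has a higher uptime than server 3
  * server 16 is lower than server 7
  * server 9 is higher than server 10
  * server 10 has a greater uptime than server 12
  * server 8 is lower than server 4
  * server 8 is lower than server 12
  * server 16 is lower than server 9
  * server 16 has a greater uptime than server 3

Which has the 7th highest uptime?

server 16

Chaining the given pairs: server 8 < server 4 < server 3 < server 14 < server 16 < server 7 < server 12 < server 5 < server 10 < server 9 < server 1.
Counting 7 from the largest end gives server 16.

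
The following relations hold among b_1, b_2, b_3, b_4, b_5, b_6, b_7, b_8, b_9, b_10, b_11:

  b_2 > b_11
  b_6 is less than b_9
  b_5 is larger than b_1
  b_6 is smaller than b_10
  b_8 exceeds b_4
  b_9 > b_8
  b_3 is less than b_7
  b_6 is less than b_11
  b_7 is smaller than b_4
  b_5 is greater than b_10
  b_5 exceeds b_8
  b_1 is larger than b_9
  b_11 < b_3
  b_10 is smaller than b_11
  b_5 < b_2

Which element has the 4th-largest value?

Piecing the relations together gives one ordering: b_6 < b_10 < b_11 < b_3 < b_7 < b_4 < b_8 < b_9 < b_1 < b_5 < b_2.
The 4th largest is b_9.

b_9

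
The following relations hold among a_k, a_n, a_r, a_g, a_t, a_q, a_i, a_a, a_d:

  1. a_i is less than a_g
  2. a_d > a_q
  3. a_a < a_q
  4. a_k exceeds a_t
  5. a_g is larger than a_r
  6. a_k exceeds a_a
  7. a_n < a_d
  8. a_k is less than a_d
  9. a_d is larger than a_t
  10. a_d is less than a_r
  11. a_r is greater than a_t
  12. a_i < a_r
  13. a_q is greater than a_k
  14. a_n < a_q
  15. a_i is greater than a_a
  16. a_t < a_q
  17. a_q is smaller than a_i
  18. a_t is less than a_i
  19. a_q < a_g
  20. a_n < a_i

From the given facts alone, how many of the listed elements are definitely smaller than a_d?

5

From a_d the given relations immediately reach a_t, a_k, a_n, a_q.
From those, a_a — 5 in total.
Nothing else is reachable below a_d; 5 in all.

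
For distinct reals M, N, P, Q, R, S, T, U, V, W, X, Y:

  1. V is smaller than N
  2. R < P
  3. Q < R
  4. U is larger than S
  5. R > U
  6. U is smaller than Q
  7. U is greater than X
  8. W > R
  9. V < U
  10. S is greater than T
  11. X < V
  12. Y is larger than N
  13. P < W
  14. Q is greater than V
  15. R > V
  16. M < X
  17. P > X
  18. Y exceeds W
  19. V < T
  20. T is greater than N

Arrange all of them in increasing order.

M < X < V < N < T < S < U < Q < R < P < W < Y

The consecutive links are each given: M < X; X < V; V < N; N < T; T < S; S < U; U < Q; Q < R; R < P; P < W; W < Y.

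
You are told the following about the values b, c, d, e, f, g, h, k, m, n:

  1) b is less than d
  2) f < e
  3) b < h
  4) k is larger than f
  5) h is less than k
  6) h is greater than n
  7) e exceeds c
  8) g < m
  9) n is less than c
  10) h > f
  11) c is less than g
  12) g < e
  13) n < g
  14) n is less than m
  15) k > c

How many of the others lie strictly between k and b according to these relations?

1

The relations place b below k. An element lies strictly between them when it is forced above b and also forced below k.
Above b: {d, h}. Below k: {f, n, c, h}.
Intersection: {h} — 1.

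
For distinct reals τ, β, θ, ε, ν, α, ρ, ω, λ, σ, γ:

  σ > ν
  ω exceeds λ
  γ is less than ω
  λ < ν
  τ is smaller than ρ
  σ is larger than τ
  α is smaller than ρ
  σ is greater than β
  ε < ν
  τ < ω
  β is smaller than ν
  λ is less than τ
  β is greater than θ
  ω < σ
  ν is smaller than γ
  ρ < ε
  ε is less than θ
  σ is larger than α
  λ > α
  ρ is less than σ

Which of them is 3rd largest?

γ

The consecutive relations fix a unique order: α < λ < τ < ρ < ε < θ < β < ν < γ < ω < σ.
Counting 3 from the largest end gives γ.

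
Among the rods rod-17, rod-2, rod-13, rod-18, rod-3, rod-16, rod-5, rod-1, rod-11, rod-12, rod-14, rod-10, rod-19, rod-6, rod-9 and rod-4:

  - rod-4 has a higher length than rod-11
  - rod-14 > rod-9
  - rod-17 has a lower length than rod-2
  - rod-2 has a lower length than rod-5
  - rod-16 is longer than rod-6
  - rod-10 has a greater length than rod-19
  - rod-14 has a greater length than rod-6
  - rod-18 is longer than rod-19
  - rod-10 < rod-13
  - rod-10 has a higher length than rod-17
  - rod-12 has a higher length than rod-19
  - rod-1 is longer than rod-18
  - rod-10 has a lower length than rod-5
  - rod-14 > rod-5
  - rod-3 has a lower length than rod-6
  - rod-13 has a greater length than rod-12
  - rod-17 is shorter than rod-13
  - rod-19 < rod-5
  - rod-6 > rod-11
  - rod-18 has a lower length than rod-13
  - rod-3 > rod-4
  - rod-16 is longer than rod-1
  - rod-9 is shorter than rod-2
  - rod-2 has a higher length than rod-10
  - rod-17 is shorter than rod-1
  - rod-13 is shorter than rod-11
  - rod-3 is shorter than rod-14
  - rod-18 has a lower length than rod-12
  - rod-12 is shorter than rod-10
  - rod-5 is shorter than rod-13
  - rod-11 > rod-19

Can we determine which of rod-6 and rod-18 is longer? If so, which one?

rod-6

The relevant relations are rod-18 < rod-12; rod-12 < rod-10; rod-10 < rod-2; rod-2 < rod-5; rod-5 < rod-13; rod-13 < rod-11; rod-11 < rod-4; rod-4 < rod-3; rod-3 < rod-6.
Chaining these gives rod-18 < rod-12 < rod-10 < rod-2 < rod-5 < rod-13 < rod-11 < rod-4 < rod-3 < rod-6.
So rod-6 is longer.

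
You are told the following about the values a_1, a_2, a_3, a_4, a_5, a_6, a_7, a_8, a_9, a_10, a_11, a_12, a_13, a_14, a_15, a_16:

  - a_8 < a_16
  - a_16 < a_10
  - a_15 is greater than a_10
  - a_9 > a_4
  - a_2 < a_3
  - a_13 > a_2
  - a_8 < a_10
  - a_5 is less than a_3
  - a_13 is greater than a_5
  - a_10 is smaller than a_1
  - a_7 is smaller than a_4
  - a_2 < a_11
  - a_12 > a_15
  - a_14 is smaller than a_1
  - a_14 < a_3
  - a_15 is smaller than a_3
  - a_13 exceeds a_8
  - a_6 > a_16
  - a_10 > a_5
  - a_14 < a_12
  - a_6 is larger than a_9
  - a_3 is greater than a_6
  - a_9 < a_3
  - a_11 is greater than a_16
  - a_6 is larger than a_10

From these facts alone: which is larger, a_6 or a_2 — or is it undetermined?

Following every chain through a_2: above a_2 we get a_13, a_11, a_3.
a_6 is not reached, and no chain runs the other way from a_6 to a_2.
So the given relations leave the order of a_2 and a_6 undetermined.

undetermined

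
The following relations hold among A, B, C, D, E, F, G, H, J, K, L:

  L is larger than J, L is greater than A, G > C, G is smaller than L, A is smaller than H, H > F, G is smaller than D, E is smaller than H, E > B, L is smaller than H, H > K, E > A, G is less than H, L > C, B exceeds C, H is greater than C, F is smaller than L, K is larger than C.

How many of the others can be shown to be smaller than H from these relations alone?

Directly below H: C, G, F, A, E, K, L.
One step further: J, B (9 so far).
Nothing else is reachable below H; 9 in all.

9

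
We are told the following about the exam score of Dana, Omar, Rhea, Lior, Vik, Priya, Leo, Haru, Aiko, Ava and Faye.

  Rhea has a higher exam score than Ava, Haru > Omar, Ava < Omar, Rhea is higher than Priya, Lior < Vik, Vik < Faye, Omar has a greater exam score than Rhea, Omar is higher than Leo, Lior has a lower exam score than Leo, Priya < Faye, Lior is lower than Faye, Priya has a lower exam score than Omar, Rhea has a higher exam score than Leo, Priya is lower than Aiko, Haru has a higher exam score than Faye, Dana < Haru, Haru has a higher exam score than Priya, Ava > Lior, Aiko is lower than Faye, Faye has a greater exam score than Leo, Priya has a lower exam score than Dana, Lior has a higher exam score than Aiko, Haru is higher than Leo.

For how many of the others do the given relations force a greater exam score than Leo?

From Leo the given relations immediately reach Rhea, Faye, Omar, Haru.
Nothing else is reachable above Leo; 4 in all.

4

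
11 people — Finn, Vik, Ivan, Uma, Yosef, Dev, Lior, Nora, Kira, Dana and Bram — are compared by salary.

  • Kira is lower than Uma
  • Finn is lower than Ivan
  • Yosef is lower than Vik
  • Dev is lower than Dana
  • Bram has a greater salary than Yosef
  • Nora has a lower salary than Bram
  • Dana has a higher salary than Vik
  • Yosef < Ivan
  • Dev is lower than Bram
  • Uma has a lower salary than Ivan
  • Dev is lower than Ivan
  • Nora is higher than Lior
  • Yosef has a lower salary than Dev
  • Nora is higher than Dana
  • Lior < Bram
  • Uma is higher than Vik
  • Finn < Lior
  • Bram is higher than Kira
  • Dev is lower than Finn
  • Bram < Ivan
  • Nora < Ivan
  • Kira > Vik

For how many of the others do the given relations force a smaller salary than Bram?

The elements the relations force below Bram are Yosef, Dev, Vik, Kira, Dana, Finn, Lior, Nora — no chain reaches any other.
That is 8.

8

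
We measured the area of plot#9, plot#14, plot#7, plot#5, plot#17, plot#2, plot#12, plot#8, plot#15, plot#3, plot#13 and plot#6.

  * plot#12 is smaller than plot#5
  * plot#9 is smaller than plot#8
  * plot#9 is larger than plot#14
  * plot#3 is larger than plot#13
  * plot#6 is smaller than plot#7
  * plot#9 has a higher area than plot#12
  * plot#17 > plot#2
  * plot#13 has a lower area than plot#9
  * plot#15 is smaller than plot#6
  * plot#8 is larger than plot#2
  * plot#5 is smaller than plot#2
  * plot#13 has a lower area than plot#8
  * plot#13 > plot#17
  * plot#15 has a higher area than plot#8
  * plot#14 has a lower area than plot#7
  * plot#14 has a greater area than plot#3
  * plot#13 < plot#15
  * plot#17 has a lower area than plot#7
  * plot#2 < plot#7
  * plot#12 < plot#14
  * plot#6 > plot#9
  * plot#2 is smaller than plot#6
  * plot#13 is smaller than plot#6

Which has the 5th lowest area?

The consecutive relations fix a unique order: plot#12 < plot#5 < plot#2 < plot#17 < plot#13 < plot#3 < plot#14 < plot#9 < plot#8 < plot#15 < plot#6 < plot#7.
The 5th smallest is plot#13.

plot#13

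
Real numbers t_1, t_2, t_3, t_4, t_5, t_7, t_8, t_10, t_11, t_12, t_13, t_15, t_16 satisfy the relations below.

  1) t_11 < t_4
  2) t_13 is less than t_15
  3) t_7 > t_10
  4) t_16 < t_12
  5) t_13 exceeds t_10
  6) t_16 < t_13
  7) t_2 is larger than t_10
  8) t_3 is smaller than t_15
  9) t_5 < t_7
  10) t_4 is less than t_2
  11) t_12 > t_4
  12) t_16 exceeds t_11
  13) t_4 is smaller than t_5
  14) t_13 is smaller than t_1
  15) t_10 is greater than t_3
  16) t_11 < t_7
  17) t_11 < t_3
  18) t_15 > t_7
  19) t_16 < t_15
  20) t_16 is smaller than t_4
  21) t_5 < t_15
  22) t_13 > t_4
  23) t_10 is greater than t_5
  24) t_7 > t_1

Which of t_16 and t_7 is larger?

t_16 < t_4 < t_5 < t_10 < t_13 < t_1 < t_7, by transitivity through t_4, t_5, t_10, t_13, t_1.
So t_16 < t_7; t_7 is the larger of the two.

t_7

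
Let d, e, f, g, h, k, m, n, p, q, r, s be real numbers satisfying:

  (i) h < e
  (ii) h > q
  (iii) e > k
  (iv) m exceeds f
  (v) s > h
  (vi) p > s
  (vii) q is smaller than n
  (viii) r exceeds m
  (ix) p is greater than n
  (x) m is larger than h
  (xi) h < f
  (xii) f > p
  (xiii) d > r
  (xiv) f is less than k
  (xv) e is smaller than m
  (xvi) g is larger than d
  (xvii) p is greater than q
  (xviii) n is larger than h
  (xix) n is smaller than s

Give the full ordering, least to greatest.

Nothing is placed below q, so it is least; from there q < h; h < n; n < s; s < p; p < f; f < k; k < e; e < m; m < r; r < d; d < g, each given directly.

q < h < n < s < p < f < k < e < m < r < d < g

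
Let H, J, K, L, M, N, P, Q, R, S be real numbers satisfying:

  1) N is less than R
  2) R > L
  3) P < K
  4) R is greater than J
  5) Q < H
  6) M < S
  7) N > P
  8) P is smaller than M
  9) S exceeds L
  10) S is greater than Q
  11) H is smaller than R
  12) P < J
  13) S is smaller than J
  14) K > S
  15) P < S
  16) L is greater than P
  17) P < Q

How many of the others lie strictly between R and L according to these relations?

2

Chaining upward from L reaches: S, J, K.
Chaining downward from R reaches: P, M, N, Q, S, H, J.
Strictly between L and R are those in both lists: S, J — 2 elements.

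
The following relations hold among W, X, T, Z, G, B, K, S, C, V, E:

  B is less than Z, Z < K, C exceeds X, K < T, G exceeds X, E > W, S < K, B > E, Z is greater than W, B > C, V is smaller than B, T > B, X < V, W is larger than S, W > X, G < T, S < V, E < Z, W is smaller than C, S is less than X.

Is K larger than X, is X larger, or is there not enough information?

Chaining the given relations: X < W < C < B < Z < K.
So K is larger.

K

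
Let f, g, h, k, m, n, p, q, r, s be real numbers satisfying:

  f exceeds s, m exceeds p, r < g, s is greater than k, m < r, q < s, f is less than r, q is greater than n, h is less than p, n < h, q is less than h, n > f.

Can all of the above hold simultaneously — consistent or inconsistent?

inconsistent

Chaining the given relations yields s < f < n < q, so s < q. But one relation states q < s. These cannot both hold.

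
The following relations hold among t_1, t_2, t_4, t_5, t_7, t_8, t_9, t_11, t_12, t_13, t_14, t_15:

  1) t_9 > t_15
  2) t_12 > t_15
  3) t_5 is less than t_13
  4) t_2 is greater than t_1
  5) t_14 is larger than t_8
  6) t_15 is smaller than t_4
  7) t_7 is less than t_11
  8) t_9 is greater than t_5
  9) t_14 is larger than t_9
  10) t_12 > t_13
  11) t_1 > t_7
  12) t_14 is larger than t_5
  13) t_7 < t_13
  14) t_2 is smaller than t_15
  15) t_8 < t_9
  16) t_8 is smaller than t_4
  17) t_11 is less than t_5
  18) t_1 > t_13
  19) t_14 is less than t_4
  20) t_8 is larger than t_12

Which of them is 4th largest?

t_8

Chaining the given pairs: t_7 < t_11 < t_5 < t_13 < t_1 < t_2 < t_15 < t_12 < t_8 < t_9 < t_14 < t_4.
The 4th largest is t_8.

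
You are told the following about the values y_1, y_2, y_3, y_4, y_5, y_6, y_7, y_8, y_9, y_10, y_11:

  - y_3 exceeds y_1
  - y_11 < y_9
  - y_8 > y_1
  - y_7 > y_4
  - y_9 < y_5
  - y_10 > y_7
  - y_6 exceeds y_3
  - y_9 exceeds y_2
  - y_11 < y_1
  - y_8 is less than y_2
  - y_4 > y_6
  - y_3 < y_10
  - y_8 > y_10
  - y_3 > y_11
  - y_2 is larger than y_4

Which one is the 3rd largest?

y_2

The consecutive relations fix a unique order: y_11 < y_1 < y_3 < y_6 < y_4 < y_7 < y_10 < y_8 < y_2 < y_9 < y_5.
Counting 3 from the largest end gives y_2.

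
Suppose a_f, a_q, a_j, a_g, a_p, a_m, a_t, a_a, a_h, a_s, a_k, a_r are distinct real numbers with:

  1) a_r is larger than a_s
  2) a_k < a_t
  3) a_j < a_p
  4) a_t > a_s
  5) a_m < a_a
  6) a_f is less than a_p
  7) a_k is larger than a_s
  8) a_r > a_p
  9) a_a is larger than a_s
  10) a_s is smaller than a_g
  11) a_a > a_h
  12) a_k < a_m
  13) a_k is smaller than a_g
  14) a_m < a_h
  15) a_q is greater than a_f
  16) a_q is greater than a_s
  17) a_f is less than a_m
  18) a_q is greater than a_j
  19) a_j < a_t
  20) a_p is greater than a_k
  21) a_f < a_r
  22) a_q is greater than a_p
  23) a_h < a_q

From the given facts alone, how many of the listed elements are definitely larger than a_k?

8

Directly above a_k: a_p, a_m, a_g, a_t.
One step further: a_h, a_q, a_a, a_r (8 so far).
Nothing else is reachable above a_k; 8 in all.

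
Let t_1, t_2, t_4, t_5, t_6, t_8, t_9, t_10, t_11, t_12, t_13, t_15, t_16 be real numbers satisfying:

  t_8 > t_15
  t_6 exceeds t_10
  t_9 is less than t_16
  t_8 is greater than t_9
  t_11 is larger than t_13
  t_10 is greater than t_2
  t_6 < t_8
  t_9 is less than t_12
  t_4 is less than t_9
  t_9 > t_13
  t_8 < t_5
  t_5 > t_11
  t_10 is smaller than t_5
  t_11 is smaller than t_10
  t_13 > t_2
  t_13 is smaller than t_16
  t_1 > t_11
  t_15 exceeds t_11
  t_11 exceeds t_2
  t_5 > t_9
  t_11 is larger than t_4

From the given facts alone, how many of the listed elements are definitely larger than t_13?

The elements the relations force above t_13 are t_9, t_12, t_11, t_15, t_1, t_10, t_16, t_6, t_8, t_5 — no chain reaches any other.
That is 10.

10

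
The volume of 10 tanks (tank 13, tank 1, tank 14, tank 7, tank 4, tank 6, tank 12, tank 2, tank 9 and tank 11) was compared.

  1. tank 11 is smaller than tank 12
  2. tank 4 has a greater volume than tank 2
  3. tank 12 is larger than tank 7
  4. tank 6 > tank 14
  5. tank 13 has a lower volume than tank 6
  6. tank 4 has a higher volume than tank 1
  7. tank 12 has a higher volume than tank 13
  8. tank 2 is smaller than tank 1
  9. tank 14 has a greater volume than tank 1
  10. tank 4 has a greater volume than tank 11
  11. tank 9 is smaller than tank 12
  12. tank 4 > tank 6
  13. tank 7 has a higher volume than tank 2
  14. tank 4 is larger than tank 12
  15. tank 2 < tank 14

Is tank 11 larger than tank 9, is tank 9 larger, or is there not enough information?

undetermined

Following every chain through tank 11: above tank 11 we get tank 12, tank 4.
tank 9 is not reached, and no chain runs the other way from tank 9 to tank 11.
So the given relations leave the order of tank 11 and tank 9 undetermined.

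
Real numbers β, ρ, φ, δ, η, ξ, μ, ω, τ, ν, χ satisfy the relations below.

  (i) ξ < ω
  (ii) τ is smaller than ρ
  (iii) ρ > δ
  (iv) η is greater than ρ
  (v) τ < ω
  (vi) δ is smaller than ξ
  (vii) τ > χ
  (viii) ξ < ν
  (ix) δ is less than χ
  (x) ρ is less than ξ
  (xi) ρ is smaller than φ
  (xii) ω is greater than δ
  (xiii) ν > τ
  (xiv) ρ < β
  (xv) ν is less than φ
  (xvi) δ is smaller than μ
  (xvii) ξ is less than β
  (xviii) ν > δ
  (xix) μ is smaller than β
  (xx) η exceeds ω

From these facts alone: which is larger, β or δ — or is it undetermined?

δ < χ and χ < τ give δ < τ.
Then τ < ρ extends the chain to ρ.
With ρ < ξ: δ < χ < τ < ρ < ξ.
Then ξ < β extends the chain to β.
So β is larger.

β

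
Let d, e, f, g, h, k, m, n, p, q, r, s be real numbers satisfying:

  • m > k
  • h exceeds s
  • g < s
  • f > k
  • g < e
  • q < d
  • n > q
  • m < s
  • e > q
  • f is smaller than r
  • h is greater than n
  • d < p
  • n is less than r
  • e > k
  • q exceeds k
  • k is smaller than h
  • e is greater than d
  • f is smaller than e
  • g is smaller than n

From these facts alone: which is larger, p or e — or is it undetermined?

undetermined

Following every chain through p: below p we get k, q, d.
e is not reached, and no chain runs the other way from e to p.
So the given relations leave the order of p and e undetermined.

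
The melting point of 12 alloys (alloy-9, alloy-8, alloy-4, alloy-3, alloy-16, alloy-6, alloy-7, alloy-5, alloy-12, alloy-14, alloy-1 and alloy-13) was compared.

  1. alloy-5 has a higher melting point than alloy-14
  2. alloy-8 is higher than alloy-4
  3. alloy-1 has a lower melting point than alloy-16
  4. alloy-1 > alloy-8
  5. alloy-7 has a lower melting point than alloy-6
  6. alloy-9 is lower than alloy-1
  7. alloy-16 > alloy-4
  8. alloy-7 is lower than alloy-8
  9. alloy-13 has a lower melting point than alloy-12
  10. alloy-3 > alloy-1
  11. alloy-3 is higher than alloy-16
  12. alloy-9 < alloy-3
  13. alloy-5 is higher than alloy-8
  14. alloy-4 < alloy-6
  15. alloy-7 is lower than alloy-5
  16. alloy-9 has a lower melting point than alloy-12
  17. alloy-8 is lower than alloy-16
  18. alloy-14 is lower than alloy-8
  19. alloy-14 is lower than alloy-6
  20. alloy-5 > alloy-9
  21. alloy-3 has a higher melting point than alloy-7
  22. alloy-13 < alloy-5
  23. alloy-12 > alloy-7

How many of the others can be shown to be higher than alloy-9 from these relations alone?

5

From alloy-9 the given relations immediately reach alloy-1, alloy-12, alloy-5, alloy-3.
From those, alloy-16 — 5 in total.
Nothing else is reachable above alloy-9; 5 in all.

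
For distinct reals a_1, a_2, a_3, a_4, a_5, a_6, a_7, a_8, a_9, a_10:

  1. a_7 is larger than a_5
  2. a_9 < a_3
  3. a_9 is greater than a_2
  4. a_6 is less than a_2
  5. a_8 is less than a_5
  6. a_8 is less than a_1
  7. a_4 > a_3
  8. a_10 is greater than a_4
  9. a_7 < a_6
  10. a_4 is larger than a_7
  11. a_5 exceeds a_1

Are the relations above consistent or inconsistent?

consistent

Every relation is compatible with a_8 < a_1 < a_5 < a_7 < a_6 < a_2 < a_9 < a_3 < a_4 < a_10; the set is consistent.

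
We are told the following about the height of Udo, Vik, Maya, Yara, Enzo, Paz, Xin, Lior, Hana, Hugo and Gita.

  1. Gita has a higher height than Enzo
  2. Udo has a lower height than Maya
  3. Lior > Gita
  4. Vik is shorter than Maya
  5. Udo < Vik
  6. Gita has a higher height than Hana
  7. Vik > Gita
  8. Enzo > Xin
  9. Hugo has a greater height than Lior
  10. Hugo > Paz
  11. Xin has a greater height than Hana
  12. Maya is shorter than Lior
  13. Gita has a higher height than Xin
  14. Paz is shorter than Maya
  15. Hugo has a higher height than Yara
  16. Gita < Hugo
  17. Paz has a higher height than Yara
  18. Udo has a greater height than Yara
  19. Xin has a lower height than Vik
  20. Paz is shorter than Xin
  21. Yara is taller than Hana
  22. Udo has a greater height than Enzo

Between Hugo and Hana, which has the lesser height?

Hana

Hana < Yara and Yara < Paz give Hana < Paz.
With Paz < Xin: Hana < Yara < Paz < Xin.
With Xin < Vik: Hana < Yara < Paz < Xin < Vik.
Then Vik < Maya extends the chain to Maya.
With Maya < Lior: Hana < Yara < Paz < Xin < Vik < Maya < Lior.
Then Lior < Hugo extends the chain to Hugo.
So Hana < Hugo; Hana is the shorter of the two.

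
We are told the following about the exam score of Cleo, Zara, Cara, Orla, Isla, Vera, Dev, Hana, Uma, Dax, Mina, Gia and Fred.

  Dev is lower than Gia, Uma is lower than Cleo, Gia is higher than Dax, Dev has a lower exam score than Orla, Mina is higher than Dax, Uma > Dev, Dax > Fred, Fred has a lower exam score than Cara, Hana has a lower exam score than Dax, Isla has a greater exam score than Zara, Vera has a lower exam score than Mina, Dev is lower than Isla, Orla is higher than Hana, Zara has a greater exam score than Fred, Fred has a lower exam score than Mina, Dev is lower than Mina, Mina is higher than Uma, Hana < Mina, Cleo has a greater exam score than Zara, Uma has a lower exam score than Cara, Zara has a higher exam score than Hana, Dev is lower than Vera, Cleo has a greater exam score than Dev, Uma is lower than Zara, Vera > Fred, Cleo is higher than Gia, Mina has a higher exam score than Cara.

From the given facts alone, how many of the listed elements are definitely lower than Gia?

4

Directly below Gia: Dev, Dax.
One step further: Fred, Hana (4 so far).
No other element is forced below Gia by the given relations, so the count is 4.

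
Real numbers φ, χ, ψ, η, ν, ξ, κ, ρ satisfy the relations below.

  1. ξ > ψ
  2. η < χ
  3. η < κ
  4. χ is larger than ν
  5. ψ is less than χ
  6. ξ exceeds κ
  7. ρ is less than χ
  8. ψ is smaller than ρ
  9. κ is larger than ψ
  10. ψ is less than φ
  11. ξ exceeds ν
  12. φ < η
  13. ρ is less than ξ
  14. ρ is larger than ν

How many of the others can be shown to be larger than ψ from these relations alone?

6

The elements the relations force above ψ are φ, η, ρ, χ, κ, ξ — no chain reaches any other.
That is 6.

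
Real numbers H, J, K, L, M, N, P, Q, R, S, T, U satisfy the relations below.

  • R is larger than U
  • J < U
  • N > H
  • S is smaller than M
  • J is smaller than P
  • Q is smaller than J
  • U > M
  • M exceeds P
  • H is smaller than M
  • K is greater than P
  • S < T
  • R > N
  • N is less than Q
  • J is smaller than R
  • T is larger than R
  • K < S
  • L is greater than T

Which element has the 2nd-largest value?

Chaining the given pairs: H < N < Q < J < P < K < S < M < U < R < T < L.
The 2nd largest is T.

T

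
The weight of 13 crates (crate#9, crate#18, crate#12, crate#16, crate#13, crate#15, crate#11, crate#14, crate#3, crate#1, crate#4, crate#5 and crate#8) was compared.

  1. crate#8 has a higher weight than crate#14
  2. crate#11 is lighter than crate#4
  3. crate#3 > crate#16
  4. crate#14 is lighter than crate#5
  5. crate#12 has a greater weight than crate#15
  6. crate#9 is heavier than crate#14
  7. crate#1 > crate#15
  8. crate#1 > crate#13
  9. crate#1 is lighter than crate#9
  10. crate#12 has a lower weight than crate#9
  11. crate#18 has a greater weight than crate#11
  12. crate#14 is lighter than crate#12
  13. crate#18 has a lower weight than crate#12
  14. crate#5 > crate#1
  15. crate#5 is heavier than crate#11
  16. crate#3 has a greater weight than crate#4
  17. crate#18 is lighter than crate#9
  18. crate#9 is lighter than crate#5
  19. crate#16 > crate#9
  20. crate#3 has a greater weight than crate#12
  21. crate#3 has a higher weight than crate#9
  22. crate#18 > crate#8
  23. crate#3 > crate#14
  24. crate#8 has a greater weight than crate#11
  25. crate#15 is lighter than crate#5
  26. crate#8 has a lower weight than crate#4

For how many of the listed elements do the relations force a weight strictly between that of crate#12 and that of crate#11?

2

Chaining upward from crate#11 reaches: crate#8, crate#18, crate#4, crate#9, crate#16, crate#3, crate#5.
Chaining downward from crate#12 reaches: crate#15, crate#14, crate#8, crate#18.
Strictly between crate#11 and crate#12 are those in both lists: crate#8, crate#18 — 2 elements.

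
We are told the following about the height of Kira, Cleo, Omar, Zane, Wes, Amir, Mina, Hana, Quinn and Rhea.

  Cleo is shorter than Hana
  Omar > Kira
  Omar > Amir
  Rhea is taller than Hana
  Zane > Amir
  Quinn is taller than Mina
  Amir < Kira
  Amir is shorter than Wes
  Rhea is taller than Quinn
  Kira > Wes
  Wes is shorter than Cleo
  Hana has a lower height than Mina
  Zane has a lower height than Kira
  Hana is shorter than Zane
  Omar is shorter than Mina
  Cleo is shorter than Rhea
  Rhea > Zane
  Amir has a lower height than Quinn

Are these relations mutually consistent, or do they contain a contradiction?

Every relation is compatible with Amir < Wes < Cleo < Hana < Zane < Kira < Omar < Mina < Quinn < Rhea; the set is consistent.

consistent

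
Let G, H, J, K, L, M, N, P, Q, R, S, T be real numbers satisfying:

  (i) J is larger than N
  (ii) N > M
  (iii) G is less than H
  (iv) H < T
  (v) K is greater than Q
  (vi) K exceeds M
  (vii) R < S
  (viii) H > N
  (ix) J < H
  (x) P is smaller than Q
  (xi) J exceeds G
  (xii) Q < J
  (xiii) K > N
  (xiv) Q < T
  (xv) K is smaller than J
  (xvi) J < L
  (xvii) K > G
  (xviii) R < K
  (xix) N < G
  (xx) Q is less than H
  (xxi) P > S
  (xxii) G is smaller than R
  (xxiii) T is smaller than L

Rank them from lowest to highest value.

M < N < G < R < S < P < Q < K < J < H < T < L

The consecutive links are each given: M < N; N < G; G < R; R < S; S < P; P < Q; Q < K; K < J; J < H; H < T; T < L.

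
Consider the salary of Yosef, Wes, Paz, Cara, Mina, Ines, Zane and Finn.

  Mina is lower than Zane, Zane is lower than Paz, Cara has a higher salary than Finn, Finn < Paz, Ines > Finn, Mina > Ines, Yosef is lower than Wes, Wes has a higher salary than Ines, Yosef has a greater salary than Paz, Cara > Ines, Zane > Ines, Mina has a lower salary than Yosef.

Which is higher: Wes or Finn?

Wes

The relevant relations are Finn < Ines; Ines < Mina; Mina < Zane; Zane < Paz; Paz < Yosef; Yosef < Wes.
Together: Finn < Ines < Mina < Zane < Paz < Yosef < Wes.
So Finn < Wes; Wes is the higher of the two.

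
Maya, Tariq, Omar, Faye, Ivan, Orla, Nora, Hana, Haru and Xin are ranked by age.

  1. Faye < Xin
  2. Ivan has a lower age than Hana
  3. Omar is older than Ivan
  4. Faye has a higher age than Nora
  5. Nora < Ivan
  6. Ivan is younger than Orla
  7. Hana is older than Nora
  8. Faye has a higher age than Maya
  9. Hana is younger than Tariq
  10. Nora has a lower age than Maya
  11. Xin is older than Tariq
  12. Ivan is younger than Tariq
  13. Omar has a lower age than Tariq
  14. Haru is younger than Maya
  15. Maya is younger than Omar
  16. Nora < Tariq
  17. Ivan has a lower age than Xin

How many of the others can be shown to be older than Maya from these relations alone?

The elements the relations force above Maya are Faye, Omar, Tariq, Xin — no chain reaches any other.
That is 4.

4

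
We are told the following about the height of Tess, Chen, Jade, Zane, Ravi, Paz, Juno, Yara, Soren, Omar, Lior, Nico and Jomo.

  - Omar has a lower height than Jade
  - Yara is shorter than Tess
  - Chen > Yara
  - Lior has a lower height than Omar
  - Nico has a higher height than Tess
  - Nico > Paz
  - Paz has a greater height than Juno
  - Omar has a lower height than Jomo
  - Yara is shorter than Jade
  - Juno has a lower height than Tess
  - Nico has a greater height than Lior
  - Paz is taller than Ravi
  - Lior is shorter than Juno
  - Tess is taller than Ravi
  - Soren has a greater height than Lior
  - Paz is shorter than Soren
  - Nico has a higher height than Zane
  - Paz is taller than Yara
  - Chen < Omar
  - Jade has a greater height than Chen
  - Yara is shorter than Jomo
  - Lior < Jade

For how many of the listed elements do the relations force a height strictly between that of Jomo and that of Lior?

Chaining upward from Lior reaches: Juno, Omar, Jade, Paz, Tess, Nico, Soren.
Chaining downward from Jomo reaches: Yara, Chen, Omar.
Strictly between Lior and Jomo are those in both lists: Omar — 1 element.

1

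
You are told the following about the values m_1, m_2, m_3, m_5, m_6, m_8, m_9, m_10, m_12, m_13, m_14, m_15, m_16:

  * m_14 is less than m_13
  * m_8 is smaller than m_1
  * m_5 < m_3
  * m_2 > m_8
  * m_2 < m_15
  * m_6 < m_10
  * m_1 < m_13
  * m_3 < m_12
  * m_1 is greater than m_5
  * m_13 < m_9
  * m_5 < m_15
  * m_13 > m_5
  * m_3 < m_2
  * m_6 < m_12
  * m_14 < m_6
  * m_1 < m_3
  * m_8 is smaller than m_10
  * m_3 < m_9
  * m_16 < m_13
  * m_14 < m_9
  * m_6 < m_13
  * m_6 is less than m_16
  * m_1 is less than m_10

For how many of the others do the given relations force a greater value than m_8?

8

From m_8 the given relations immediately reach m_1, m_2, m_10.
From those, m_3, m_13, m_15 — 6 in total.
From those, m_9, m_12 — 8 in total.
No other element is forced above m_8 by the given relations, so the count is 8.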